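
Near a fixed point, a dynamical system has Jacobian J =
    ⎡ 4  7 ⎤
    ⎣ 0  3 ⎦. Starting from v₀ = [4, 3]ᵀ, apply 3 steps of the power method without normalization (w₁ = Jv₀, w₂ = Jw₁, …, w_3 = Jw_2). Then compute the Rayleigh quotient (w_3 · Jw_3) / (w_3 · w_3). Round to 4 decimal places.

4.5394

w1 = Jv₀ = (4·4 + 7·3; 0·4 + 3·3) = (37, 9)
w2 = Jw1 = (4·37 + 7·9; 0·37 + 3·9) = (211, 27)
w3 = Jw2 = (1033, 81)
Jw3 = (4699, 243)
w3·Jw3 = 1033·4699 + 81·243 = 4873750; w3·w3 = 1033·1033 + 81·81 = 1073650
λ ≈ 4873750/1073650 = 4.5394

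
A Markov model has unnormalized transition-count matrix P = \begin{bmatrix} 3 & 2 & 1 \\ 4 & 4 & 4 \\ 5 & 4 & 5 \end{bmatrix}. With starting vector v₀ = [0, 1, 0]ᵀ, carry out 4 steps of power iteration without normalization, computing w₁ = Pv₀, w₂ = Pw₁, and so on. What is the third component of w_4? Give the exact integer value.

4964

w1 = Pv₀ = (3·0 + 2·1 + 1·0; 4·0 + 4·1 + 4·0; 5·0 + 4·1 + 5·0) = (2, 4, 4)
w2 = Pw1 = (3·2 + 2·4 + 1·4; 4·2 + 4·4 + 4·4; 5·2 + 4·4 + 5·4) = (18, 40, 46)
w3 = Pw2 = (180, 416, 480)
w4 = Pw3 = (1852, 4304, 4964)
The requested component of w4 is 4964.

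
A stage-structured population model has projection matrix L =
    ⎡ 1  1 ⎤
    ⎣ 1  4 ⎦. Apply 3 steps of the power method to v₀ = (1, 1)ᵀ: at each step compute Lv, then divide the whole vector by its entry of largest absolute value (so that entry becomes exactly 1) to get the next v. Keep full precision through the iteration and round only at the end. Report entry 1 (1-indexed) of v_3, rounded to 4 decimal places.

0.3053

Lv0 = (2.00000, 5.00000); divide by 5.00000 → v1 = (0.40000, 1.00000)
Lv1 = (1.40000, 4.40000); divide by 4.40000 → v2 = (0.31818, 1.00000)
Lv2 = (1.31818, 4.31818); divide by 4.31818 → v3 = (0.30526, 1.00000)
Requested entry of v3: 29/95 = 0.3053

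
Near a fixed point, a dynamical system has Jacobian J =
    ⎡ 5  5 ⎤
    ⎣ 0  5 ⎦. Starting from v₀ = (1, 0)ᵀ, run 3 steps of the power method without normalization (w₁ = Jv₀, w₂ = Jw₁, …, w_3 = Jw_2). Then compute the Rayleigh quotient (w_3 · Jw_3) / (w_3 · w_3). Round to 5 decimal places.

λ ≈ 5.00000

w1 = Jv₀ = (5·1 + 5·0; 0·1 + 5·0) = (5, 0)
w2 = Jw1 = (5·5 + 5·0; 0·5 + 5·0) = (25, 0)
w3 = Jw2 = (125, 0)
Jw3 = (625, 0)
w3·Jw3 = 125·625 + 0·0 = 78125; w3·w3 = 125·125 + 0·0 = 15625
λ ≈ 78125/15625 = 5.00000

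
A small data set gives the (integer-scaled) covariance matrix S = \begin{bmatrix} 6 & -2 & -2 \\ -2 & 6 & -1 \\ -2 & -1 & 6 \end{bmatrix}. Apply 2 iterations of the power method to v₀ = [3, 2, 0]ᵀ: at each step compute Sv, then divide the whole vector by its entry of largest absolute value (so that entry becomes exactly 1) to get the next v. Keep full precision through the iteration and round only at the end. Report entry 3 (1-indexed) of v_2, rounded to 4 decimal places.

-0.9318

Sv0 = (14.00000, 6.00000, -8.00000); divide by 14.00000 → v1 = (1.00000, 0.42857, -0.57143)
Sv1 = (6.28571, 1.14286, -5.85714); divide by 6.28571 → v2 = (1.00000, 0.18182, -0.93182)
Requested entry of v2: -82/88 = -0.9318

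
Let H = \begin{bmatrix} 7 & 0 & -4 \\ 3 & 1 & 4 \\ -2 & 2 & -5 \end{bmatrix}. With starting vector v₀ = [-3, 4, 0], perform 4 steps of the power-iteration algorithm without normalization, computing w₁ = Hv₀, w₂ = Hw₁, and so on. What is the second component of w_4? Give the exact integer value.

-2292

w1 = Hv₀ = (7·(-3) + 0·4 + (-4)·0; 3·(-3) + 1·4 + 4·0; (-2)·(-3) + 2·4 + (-5)·0) = (-21, -5, 14)
w2 = Hw1 = (7·(-21) + 0·(-5) + (-4)·14; 3·(-21) + 1·(-5) + 4·14; (-2)·(-21) + 2·(-5) + (-5)·14) = (-203, -12, -38)
w3 = Hw2 = (-1269, -773, 572)
w4 = Hw3 = (-11171, -2292, -1868)
The requested component of w4 is -2292.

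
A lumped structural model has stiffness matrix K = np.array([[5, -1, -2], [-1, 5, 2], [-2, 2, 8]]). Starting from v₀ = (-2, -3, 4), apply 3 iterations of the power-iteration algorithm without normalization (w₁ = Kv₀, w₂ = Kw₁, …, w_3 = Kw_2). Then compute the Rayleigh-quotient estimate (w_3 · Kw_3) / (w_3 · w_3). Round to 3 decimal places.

9.938

w1 = Kv₀ = (-15, -5, 30)
w2 = Kw1 = (-130, 50, 260)
w3 = Kw2 = (-1220, 900, 2440)
Kw3 = (-11880, 10600, 23760)
w3·Kw3 = (-1220)·(-11880) + 900·10600 + 2440·23760 = 82008000; w3·w3 = (-1220)·(-1220) + 900·900 + 2440·2440 = 8252000
λ ≈ 82008000/8252000 = 9.938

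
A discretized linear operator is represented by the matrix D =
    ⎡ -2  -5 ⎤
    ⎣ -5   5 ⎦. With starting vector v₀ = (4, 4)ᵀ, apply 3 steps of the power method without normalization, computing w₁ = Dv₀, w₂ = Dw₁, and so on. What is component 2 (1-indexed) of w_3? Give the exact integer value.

w1 = Dv₀ = ((-2)·4 + (-5)·4; (-5)·4 + 5·4) = (-28, 0)
w2 = Dw1 = ((-2)·(-28) + (-5)·0; (-5)·(-28) + 5·0) = (56, 140)
w3 = Dw2 = (-812, 420)
The requested component of w3 is 420.

420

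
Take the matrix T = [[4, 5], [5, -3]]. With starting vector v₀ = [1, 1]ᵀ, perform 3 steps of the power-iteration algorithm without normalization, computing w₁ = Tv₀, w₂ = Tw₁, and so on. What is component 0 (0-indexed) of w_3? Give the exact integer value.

379

w1 = Tv₀ = (4·1 + 5·1; 5·1 + (-3)·1) = (9, 2)
w2 = Tw1 = (4·9 + 5·2; 5·9 + (-3)·2) = (46, 39)
w3 = Tw2 = (379, 113)
The requested component of w3 is 379.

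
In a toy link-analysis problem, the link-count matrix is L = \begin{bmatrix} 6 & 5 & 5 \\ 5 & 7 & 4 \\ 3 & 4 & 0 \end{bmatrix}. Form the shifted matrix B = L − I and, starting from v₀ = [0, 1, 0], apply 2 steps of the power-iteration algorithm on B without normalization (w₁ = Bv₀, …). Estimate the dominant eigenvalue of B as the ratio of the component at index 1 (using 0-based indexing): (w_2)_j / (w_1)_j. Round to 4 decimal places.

μ ≈ 12.8333

B = L − I has rows (5, 5, 5); (5, 6, 4); (3, 4, -1)
w1 = Bv₀ = (5·0 + 5·1 + 5·0; 5·0 + 6·1 + 4·0; 3·0 + 4·1 + (-1)·0) = (5, 6, 4)
w2 = Bw1 = (5·5 + 5·6 + 5·4; 5·5 + 6·6 + 4·4; 3·5 + 4·6 + (-1)·4) = (75, 77, 35)
Ratio: 77/6 = 12.8333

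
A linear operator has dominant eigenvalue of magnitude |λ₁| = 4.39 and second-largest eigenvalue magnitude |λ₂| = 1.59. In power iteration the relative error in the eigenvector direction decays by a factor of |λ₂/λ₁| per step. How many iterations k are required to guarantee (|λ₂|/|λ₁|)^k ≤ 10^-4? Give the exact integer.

10

|λ₂/λ₁| = 1.59/4.39 = 0.36219
Need k ≥ ln(10^-4) / ln(0.36219) = -9.2103 / -1.0156 ≈ 9.069
Smallest integer k satisfying the bound: 10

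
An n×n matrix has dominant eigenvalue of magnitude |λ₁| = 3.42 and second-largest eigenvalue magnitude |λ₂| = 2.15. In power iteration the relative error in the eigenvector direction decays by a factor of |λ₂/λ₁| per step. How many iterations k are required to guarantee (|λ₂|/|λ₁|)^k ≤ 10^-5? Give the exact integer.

|λ₂/λ₁| = 2.15/3.42 = 0.62865
Need k ≥ ln(10^-5) / ln(0.62865) = -11.5129 / -0.4642 ≈ 24.803
Smallest integer k satisfying the bound: 25

25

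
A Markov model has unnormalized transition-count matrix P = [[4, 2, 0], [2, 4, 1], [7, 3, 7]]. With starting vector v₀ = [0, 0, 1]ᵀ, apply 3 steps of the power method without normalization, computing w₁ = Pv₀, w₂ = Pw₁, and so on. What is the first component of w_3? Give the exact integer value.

w1 = Pv₀ = (0, 1, 7)
w2 = Pw1 = (2, 11, 52)
w3 = Pw2 = (30, 100, 411)
The requested component of w3 is 30.

30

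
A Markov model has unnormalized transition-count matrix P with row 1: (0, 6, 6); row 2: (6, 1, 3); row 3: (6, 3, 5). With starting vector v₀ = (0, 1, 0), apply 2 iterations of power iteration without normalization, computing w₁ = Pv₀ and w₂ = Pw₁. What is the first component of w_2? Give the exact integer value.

w1 = Pv₀ = (0·0 + 6·1 + 6·0; 6·0 + 1·1 + 3·0; 6·0 + 3·1 + 5·0) = (6, 1, 3)
w2 = Pw1 = (0·6 + 6·1 + 6·3; 6·6 + 1·1 + 3·3; 6·6 + 3·1 + 5·3) = (24, 46, 54)
The requested component of w2 is 24.

24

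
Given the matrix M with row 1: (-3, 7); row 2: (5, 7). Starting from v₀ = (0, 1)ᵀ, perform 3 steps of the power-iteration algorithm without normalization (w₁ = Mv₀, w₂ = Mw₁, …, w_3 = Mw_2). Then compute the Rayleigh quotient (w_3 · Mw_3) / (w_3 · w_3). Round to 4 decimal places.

w1 = Mv₀ = ((-3)·0 + 7·1; 5·0 + 7·1) = (7, 7)
w2 = Mw1 = ((-3)·7 + 7·7; 5·7 + 7·7) = (28, 84)
w3 = Mw2 = (504, 728)
Mw3 = (3584, 7616)
w3·Mw3 = 504·3584 + 728·7616 = 7350784; w3·w3 = 504·504 + 728·728 = 784000
λ ≈ 7350784/784000 = 9.3760

9.3760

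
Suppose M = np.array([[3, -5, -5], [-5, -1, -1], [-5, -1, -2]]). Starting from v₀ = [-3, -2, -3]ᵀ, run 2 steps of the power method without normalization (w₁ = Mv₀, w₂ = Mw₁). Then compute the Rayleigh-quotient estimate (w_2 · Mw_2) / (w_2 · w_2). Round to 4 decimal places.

w1 = Mv₀ = (16, 20, 23)
w2 = Mw1 = (-167, -123, -146)
Mw2 = (844, 1104, 1250)
w2·Mw2 = (-167)·844 + (-123)·1104 + (-146)·1250 = -459240; w2·w2 = (-167)·(-167) + (-123)·(-123) + (-146)·(-146) = 64334
λ ≈ -459240/64334 = -7.1384

-7.1384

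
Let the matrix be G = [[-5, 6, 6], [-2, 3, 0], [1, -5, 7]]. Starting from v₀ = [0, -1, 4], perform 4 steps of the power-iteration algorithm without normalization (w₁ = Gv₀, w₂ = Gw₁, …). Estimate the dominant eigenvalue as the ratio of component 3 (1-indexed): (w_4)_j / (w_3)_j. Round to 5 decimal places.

w1 = Gv₀ = (18, -3, 33)
w2 = Gw1 = (90, -45, 264)
w3 = Gw2 = (864, -315, 2163)
w4 = Gw3 = (6768, -2673, 17580)
Ratio at component: 17580 / 2163 = 8.12760

8.12760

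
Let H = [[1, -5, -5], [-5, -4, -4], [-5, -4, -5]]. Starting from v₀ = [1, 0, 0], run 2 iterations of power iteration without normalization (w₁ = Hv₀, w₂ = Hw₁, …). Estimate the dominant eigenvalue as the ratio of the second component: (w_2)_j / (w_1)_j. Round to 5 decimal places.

w1 = Hv₀ = (1, -5, -5)
w2 = Hw1 = (51, 35, 40)
Ratio at component: 35 / -5 = -7.00000

λ ≈ -7.00000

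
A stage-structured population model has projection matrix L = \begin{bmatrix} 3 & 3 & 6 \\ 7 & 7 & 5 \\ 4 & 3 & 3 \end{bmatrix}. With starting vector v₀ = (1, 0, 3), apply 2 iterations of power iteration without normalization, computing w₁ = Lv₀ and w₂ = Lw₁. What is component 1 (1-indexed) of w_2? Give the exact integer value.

w1 = Lv₀ = (21, 22, 13)
w2 = Lw1 = (207, 366, 189)
The requested component of w2 is 207.

207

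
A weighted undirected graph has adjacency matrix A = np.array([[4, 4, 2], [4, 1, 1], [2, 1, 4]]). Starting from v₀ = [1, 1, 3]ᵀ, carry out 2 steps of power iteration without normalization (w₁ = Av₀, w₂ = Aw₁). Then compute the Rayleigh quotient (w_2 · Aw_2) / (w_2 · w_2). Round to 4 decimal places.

λ ≈ 7.9595

w1 = Av₀ = (4·1 + 4·1 + 2·3; 4·1 + 1·1 + 1·3; 2·1 + 1·1 + 4·3) = (14, 8, 15)
w2 = Aw1 = (4·14 + 4·8 + 2·15; 4·14 + 1·8 + 1·15; 2·14 + 1·8 + 4·15) = (118, 79, 96)
Aw2 = (980, 647, 699)
w2·Aw2 = 118·980 + 79·647 + 96·699 = 233857; w2·w2 = 118·118 + 79·79 + 96·96 = 29381
λ ≈ 233857/29381 = 7.9595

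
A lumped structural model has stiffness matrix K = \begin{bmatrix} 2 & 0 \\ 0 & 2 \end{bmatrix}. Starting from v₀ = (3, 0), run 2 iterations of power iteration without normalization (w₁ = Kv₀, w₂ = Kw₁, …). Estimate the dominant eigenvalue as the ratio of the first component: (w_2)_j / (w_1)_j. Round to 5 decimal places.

λ ≈ 2.00000

w1 = Kv₀ = (6, 0)
w2 = Kw1 = (12, 0)
Ratio at component: 12 / 6 = 2.00000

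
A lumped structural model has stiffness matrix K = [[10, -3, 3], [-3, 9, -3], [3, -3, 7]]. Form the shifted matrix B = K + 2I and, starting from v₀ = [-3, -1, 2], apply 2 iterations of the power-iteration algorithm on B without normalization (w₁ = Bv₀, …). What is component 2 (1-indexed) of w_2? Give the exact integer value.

B = K + 2I has rows (12, -3, 3); (-3, 11, -3); (3, -3, 9)
w1 = Bv₀ = (12·(-3) + (-3)·(-1) + 3·2; (-3)·(-3) + 11·(-1) + (-3)·2; 3·(-3) + (-3)·(-1) + 9·2) = (-27, -8, 12)
w2 = Bw1 = (12·(-27) + (-3)·(-8) + 3·12; (-3)·(-27) + 11·(-8) + (-3)·12; 3·(-27) + (-3)·(-8) + 9·12) = (-264, -43, 51)
Requested component of w2: -43

-43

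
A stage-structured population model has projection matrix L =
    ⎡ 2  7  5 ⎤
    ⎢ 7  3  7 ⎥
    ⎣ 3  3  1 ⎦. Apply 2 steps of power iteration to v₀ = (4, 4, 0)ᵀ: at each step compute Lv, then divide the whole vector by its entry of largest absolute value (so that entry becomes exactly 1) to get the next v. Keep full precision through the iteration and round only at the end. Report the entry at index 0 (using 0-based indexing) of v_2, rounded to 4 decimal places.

Lv0 = (36.00000, 40.00000, 24.00000); divide by 40.00000 → v1 = (0.90000, 1.00000, 0.60000)
Lv1 = (11.80000, 13.50000, 6.30000); divide by 13.50000 → v2 = (0.87407, 1.00000, 0.46667)
Requested entry of v2: 472/540 = 0.8741

0.8741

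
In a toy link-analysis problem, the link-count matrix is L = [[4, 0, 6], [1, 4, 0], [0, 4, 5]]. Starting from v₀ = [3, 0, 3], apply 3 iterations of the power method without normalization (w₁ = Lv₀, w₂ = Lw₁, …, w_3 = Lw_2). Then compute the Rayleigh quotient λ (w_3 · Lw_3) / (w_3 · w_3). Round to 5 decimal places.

w1 = Lv₀ = (30, 3, 15)
w2 = Lw1 = (210, 42, 87)
w3 = Lw2 = (1362, 378, 603)
Lw3 = (9066, 2874, 4527)
w3·Lw3 = 1362·9066 + 378·2874 + 603·4527 = 16164045; w3·w3 = 1362·1362 + 378·378 + 603·603 = 2361537
λ ≈ 16164045/2361537 = 6.84471

6.84471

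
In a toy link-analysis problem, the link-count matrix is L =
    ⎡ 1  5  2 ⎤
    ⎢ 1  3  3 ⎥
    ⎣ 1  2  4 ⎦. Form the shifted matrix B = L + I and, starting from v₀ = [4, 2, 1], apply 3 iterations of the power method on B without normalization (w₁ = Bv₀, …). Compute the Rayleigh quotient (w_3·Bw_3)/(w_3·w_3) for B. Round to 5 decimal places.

B = L + I has rows (2, 5, 2); (1, 4, 3); (1, 2, 5)
w1 = Bv₀ = (20, 15, 13)
w2 = Bw1 = (141, 119, 115)
w3 = Bw2 = (1107, 962, 954)
Bw3 = (8932, 7817, 7801)
w3·Bw3 = 24849832; w3·w3 = 3061009; μ ≈ 24849832/3061009 = 8.11818

8.11818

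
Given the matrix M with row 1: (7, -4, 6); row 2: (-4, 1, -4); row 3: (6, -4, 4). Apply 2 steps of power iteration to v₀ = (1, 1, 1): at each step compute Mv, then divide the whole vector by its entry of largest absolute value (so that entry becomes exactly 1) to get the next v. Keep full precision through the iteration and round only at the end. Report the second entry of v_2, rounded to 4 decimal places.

-0.5276

Mv0 = (9.00000, -7.00000, 6.00000); divide by 9.00000 → v1 = (1.00000, -0.77778, 0.66667)
Mv1 = (14.11111, -7.44444, 11.77778); divide by 14.11111 → v2 = (1.00000, -0.52756, 0.83465)
Requested entry of v2: -67/127 = -0.5276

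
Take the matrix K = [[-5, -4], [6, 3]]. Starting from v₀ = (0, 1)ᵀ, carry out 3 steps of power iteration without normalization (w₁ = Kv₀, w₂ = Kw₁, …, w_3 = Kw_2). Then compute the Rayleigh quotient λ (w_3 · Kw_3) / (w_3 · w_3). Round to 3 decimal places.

-4.531

w1 = Kv₀ = (-4, 3)
w2 = Kw1 = (8, -15)
w3 = Kw2 = (20, 3)
Kw3 = (-112, 129)
w3·Kw3 = 20·(-112) + 3·129 = -1853; w3·w3 = 20·20 + 3·3 = 409
λ ≈ -1853/409 = -4.531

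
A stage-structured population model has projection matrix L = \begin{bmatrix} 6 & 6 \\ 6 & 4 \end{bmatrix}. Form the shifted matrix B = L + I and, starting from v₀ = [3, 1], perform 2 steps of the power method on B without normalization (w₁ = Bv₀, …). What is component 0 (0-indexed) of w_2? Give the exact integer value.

B = L + I has rows (7, 6); (6, 5)
w1 = Bv₀ = (7·3 + 6·1; 6·3 + 5·1) = (27, 23)
w2 = Bw1 = (7·27 + 6·23; 6·27 + 5·23) = (327, 277)
Requested component of w2: 327

327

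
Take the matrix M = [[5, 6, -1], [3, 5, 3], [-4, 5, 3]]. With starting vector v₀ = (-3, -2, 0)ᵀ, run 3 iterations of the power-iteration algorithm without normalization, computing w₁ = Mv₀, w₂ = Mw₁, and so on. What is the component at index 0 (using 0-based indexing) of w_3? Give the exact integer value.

-2294

w1 = Mv₀ = (5·(-3) + 6·(-2) + (-1)·0; 3·(-3) + 5·(-2) + 3·0; (-4)·(-3) + 5·(-2) + 3·0) = (-27, -19, 2)
w2 = Mw1 = (5·(-27) + 6·(-19) + (-1)·2; 3·(-27) + 5·(-19) + 3·2; (-4)·(-27) + 5·(-19) + 3·2) = (-251, -170, 19)
w3 = Mw2 = (-2294, -1546, 211)
The requested component of w3 is -2294.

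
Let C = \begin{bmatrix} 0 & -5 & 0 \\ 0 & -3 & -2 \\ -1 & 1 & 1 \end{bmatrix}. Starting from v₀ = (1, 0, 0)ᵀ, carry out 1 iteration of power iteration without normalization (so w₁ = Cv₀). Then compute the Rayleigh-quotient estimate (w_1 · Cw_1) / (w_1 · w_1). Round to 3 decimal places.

λ ≈ 1.000

w1 = Cv₀ = (0·1 + (-5)·0 + 0·0; 0·1 + (-3)·0 + (-2)·0; (-1)·1 + 1·0 + 1·0) = (0, 0, -1)
Cw1 = (0, 2, -1)
w1·Cw1 = 0·0 + 0·2 + (-1)·(-1) = 1; w1·w1 = 0·0 + 0·0 + (-1)·(-1) = 1
λ ≈ 1/1 = 1.000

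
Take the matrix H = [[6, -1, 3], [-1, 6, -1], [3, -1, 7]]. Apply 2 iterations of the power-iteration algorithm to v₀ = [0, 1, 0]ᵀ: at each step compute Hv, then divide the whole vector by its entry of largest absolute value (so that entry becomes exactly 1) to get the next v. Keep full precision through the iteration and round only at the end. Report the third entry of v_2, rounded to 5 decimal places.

Hv0 = (-1.000000, 6.000000, -1.000000); divide by 6.000000 → v1 = (-0.166667, 1.000000, -0.166667)
Hv1 = (-2.500000, 6.333333, -2.666667); divide by 6.333333 → v2 = (-0.394737, 1.000000, -0.421053)
Requested entry of v2: -16/38 = -0.42105

-0.42105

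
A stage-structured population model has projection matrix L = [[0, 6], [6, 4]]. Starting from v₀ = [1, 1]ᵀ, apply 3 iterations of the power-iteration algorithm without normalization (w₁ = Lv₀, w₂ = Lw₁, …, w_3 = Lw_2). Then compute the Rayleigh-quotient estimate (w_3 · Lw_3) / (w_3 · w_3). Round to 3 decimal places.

w1 = Lv₀ = (0·1 + 6·1; 6·1 + 4·1) = (6, 10)
w2 = Lw1 = (0·6 + 6·10; 6·6 + 4·10) = (60, 76)
w3 = Lw2 = (456, 664)
Lw3 = (3984, 5392)
w3·Lw3 = 456·3984 + 664·5392 = 5396992; w3·w3 = 456·456 + 664·664 = 648832
λ ≈ 5396992/648832 = 8.318

λ ≈ 8.318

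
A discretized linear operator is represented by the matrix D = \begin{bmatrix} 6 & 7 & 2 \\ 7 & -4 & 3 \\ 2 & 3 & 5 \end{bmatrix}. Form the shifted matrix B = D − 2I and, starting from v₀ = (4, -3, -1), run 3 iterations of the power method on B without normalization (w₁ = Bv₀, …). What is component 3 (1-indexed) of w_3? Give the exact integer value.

B = D − 2I has rows (4, 7, 2); (7, -6, 3); (2, 3, 3)
w1 = Bv₀ = (4·4 + 7·(-3) + 2·(-1); 7·4 + (-6)·(-3) + 3·(-1); 2·4 + 3·(-3) + 3·(-1)) = (-7, 43, -4)
w2 = Bw1 = (4·(-7) + 7·43 + 2·(-4); 7·(-7) + (-6)·43 + 3·(-4); 2·(-7) + 3·43 + 3·(-4)) = (265, -319, 103)
w3 = Bw2 = (-967, 4078, -118)
Requested component of w3: -118

-118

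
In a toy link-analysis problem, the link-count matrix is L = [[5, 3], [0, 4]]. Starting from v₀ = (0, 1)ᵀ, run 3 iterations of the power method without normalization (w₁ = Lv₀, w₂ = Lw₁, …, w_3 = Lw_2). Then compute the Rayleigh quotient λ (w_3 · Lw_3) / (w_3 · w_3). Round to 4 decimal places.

w1 = Lv₀ = (5·0 + 3·1; 0·0 + 4·1) = (3, 4)
w2 = Lw1 = (5·3 + 3·4; 0·3 + 4·4) = (27, 16)
w3 = Lw2 = (183, 64)
Lw3 = (1107, 256)
w3·Lw3 = 183·1107 + 64·256 = 218965; w3·w3 = 183·183 + 64·64 = 37585
λ ≈ 218965/37585 = 5.8259

5.8259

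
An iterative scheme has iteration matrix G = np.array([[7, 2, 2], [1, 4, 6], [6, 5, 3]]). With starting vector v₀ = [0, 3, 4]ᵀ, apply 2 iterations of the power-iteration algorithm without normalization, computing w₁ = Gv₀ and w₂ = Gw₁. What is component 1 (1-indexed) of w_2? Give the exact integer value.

224

w1 = Gv₀ = (7·0 + 2·3 + 2·4; 1·0 + 4·3 + 6·4; 6·0 + 5·3 + 3·4) = (14, 36, 27)
w2 = Gw1 = (7·14 + 2·36 + 2·27; 1·14 + 4·36 + 6·27; 6·14 + 5·36 + 3·27) = (224, 320, 345)
The requested component of w2 is 224.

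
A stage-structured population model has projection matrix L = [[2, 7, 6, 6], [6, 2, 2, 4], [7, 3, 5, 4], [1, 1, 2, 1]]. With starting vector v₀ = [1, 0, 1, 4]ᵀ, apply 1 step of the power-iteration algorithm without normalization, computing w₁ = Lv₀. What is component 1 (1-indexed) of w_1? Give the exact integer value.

32

w1 = Lv₀ = (2·1 + 7·0 + 6·1 + 6·4; 6·1 + 2·0 + 2·1 + 4·4; 7·1 + 3·0 + 5·1 + 4·4; 1·1 + 1·0 + 2·1 + 1·4) = (32, 24, 28, 7)
The requested component of w1 is 32.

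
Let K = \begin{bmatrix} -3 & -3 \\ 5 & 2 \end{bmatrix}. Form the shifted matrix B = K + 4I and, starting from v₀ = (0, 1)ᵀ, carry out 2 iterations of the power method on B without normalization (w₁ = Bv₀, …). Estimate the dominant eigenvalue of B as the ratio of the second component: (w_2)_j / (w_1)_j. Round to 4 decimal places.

B = K + 4I has rows (1, -3); (5, 6)
w1 = Bv₀ = (1·0 + (-3)·1; 5·0 + 6·1) = (-3, 6)
w2 = Bw1 = (1·(-3) + (-3)·6; 5·(-3) + 6·6) = (-21, 21)
Ratio: 21/6 = 3.5000

3.5000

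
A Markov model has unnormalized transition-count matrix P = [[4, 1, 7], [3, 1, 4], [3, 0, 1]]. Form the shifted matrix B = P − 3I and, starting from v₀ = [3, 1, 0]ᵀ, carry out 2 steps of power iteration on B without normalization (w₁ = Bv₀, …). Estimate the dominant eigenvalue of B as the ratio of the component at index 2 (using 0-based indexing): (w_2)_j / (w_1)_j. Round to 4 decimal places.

-0.6667

B = P − 3I has rows (1, 1, 7); (3, -2, 4); (3, 0, -2)
w1 = Bv₀ = (4, 7, 9)
w2 = Bw1 = (74, 34, -6)
Ratio: -6/9 = -0.6667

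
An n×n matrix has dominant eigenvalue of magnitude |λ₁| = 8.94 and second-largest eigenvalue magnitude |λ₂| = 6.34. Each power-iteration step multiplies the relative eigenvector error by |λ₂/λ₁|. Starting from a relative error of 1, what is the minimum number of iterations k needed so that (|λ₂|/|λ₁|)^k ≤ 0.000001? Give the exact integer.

41

|λ₂/λ₁| = 6.34/8.94 = 0.70917
Need k ≥ ln(0.000001) / ln(0.70917) = -13.8155 / -0.3437 ≈ 40.201
Smallest integer k satisfying the bound: 41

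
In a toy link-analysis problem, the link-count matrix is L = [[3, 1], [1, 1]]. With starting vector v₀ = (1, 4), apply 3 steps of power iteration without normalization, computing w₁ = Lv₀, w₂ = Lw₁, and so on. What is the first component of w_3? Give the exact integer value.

90

w1 = Lv₀ = (3·1 + 1·4; 1·1 + 1·4) = (7, 5)
w2 = Lw1 = (3·7 + 1·5; 1·7 + 1·5) = (26, 12)
w3 = Lw2 = (90, 38)
The requested component of w3 is 90.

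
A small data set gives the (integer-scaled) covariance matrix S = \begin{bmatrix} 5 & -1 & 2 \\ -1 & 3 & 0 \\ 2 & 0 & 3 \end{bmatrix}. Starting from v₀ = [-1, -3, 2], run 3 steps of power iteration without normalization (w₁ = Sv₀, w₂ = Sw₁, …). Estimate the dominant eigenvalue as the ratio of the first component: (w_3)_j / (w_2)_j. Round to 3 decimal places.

7.231

w1 = Sv₀ = (5·(-1) + (-1)·(-3) + 2·2; (-1)·(-1) + 3·(-3) + 0·2; 2·(-1) + 0·(-3) + 3·2) = (2, -8, 4)
w2 = Sw1 = (5·2 + (-1)·(-8) + 2·4; (-1)·2 + 3·(-8) + 0·4; 2·2 + 0·(-8) + 3·4) = (26, -26, 16)
w3 = Sw2 = (188, -104, 100)
Ratio at component: 188 / 26 = 7.231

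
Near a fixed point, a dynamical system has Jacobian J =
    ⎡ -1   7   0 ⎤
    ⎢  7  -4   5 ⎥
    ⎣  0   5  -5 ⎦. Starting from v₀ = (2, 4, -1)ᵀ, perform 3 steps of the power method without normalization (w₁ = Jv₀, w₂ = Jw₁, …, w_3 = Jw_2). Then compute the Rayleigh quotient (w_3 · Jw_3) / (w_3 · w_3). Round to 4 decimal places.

-11.5877

w1 = Jv₀ = (26, -7, 25)
w2 = Jw1 = (-75, 335, -160)
w3 = Jw2 = (2420, -2665, 2475)
Jw3 = (-21075, 39975, -25700)
w3·Jw3 = 2420·(-21075) + (-2665)·39975 + 2475·(-25700) = -221142375; w3·w3 = 2420·2420 + (-2665)·(-2665) + 2475·2475 = 19084250
λ ≈ -221142375/19084250 = -11.5877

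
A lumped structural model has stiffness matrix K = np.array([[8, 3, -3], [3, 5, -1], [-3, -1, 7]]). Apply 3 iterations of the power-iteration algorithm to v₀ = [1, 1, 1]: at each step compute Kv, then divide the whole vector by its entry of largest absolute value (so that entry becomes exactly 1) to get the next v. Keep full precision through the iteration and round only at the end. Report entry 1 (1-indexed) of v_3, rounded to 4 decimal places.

1.0000

Kv0 = (8.00000, 7.00000, 3.00000); divide by 8.00000 → v1 = (1.00000, 0.87500, 0.37500)
Kv1 = (9.50000, 7.00000, -1.25000); divide by 9.50000 → v2 = (1.00000, 0.73684, -0.13158)
Kv2 = (10.60526, 6.81579, -4.65789); divide by 10.60526 → v3 = (1.00000, 0.64268, -0.43921)
Requested entry of v3: 806/806 = 1.0000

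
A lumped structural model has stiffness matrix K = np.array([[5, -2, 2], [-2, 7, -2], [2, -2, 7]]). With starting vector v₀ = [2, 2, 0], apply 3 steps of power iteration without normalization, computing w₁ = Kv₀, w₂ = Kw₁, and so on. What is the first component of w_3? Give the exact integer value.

w1 = Kv₀ = (6, 10, 0)
w2 = Kw1 = (10, 58, -8)
w3 = Kw2 = (-82, 402, -152)
The requested component of w3 is -82.

-82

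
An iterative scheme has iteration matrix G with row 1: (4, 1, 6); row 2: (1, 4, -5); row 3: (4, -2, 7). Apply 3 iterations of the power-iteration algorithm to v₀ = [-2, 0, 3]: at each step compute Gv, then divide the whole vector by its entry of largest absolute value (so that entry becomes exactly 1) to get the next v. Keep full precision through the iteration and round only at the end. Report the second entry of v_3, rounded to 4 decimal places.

-0.6737

Gv0 = (10.00000, -17.00000, 13.00000); divide by -17.00000 → v1 = (-0.58824, 1.00000, -0.76471)
Gv1 = (-5.94118, 7.23529, -9.70588); divide by -9.70588 → v2 = (0.61212, -0.74545, 1.00000)
Gv2 = (7.70303, -7.36970, 10.93939); divide by 10.93939 → v3 = (0.70416, -0.67368, 1.00000)
Requested entry of v3: -1216/1805 = -0.6737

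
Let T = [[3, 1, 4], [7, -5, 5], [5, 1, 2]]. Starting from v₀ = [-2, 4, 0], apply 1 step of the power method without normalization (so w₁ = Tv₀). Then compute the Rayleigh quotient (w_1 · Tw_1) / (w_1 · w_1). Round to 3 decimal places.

w1 = Tv₀ = (3·(-2) + 1·4 + 4·0; 7·(-2) + (-5)·4 + 5·0; 5·(-2) + 1·4 + 2·0) = (-2, -34, -6)
Tw1 = (-64, 126, -56)
w1·Tw1 = (-2)·(-64) + (-34)·126 + (-6)·(-56) = -3820; w1·w1 = (-2)·(-2) + (-34)·(-34) + (-6)·(-6) = 1196
λ ≈ -3820/1196 = -3.194

λ ≈ -3.194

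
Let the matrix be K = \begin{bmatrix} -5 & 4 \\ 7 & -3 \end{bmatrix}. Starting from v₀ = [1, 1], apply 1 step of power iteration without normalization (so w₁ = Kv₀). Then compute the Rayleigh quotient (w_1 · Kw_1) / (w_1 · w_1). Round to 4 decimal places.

w1 = Kv₀ = ((-5)·1 + 4·1; 7·1 + (-3)·1) = (-1, 4)
Kw1 = (21, -19)
w1·Kw1 = (-1)·21 + 4·(-19) = -97; w1·w1 = (-1)·(-1) + 4·4 = 17
λ ≈ -97/17 = -5.7059

λ ≈ -5.7059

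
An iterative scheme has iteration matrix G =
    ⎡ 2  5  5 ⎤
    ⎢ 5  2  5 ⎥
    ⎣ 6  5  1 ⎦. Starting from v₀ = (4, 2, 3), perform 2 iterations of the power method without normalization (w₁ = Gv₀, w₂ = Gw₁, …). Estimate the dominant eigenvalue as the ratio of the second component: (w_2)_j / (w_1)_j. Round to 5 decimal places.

λ ≈ 10.97436

w1 = Gv₀ = (2·4 + 5·2 + 5·3; 5·4 + 2·2 + 5·3; 6·4 + 5·2 + 1·3) = (33, 39, 37)
w2 = Gw1 = (2·33 + 5·39 + 5·37; 5·33 + 2·39 + 5·37; 6·33 + 5·39 + 1·37) = (446, 428, 430)
Ratio at component: 428 / 39 = 10.97436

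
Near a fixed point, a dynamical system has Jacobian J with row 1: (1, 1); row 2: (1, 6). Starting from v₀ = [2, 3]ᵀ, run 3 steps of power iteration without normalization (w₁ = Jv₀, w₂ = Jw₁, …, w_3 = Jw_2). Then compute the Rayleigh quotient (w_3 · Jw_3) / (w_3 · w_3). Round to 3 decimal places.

λ ≈ 6.193

w1 = Jv₀ = (1·2 + 1·3; 1·2 + 6·3) = (5, 20)
w2 = Jw1 = (1·5 + 1·20; 1·5 + 6·20) = (25, 125)
w3 = Jw2 = (150, 775)
Jw3 = (925, 4800)
w3·Jw3 = 150·925 + 775·4800 = 3858750; w3·w3 = 150·150 + 775·775 = 623125
λ ≈ 3858750/623125 = 6.193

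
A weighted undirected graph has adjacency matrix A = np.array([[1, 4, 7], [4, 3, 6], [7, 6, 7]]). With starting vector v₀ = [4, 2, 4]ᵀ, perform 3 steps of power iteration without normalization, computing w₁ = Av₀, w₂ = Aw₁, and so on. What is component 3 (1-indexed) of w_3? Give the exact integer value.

16360

w1 = Av₀ = (1·4 + 4·2 + 7·4; 4·4 + 3·2 + 6·4; 7·4 + 6·2 + 7·4) = (40, 46, 68)
w2 = Aw1 = (1·40 + 4·46 + 7·68; 4·40 + 3·46 + 6·68; 7·40 + 6·46 + 7·68) = (700, 706, 1032)
w3 = Aw2 = (10748, 11110, 16360)
The requested component of w3 is 16360.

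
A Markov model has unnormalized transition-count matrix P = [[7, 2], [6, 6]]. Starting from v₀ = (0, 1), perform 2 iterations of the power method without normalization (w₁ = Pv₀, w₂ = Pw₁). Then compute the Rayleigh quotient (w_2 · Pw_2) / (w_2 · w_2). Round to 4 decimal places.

9.5772

w1 = Pv₀ = (7·0 + 2·1; 6·0 + 6·1) = (2, 6)
w2 = Pw1 = (7·2 + 2·6; 6·2 + 6·6) = (26, 48)
Pw2 = (278, 444)
w2·Pw2 = 26·278 + 48·444 = 28540; w2·w2 = 26·26 + 48·48 = 2980
λ ≈ 28540/2980 = 9.5772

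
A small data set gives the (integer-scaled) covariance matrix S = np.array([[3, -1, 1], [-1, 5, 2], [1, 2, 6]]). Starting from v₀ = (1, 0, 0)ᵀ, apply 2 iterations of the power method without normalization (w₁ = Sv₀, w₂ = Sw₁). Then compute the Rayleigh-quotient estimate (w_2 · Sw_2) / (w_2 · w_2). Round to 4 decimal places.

λ ≈ 4.6359

w1 = Sv₀ = (3·1 + (-1)·0 + 1·0; (-1)·1 + 5·0 + 2·0; 1·1 + 2·0 + 6·0) = (3, -1, 1)
w2 = Sw1 = (3·3 + (-1)·(-1) + 1·1; (-1)·3 + 5·(-1) + 2·1; 1·3 + 2·(-1) + 6·1) = (11, -6, 7)
Sw2 = (46, -27, 41)
w2·Sw2 = 11·46 + (-6)·(-27) + 7·41 = 955; w2·w2 = 11·11 + (-6)·(-6) + 7·7 = 206
λ ≈ 955/206 = 4.6359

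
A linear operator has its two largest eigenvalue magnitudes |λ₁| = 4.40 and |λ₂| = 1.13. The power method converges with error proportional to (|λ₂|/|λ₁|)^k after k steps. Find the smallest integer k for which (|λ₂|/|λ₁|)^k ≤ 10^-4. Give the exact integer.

|λ₂/λ₁| = 1.13/4.40 = 0.25682
Need k ≥ ln(10^-4) / ln(0.25682) = -9.2103 / -1.3594 ≈ 6.775
Smallest integer k satisfying the bound: 7

7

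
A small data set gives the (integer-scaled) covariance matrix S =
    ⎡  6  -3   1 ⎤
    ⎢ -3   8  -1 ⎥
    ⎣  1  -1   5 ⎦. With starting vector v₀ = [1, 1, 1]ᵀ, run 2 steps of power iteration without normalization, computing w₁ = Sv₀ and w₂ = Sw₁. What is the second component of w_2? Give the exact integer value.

15

w1 = Sv₀ = (4, 4, 5)
w2 = Sw1 = (17, 15, 25)
The requested component of w2 is 15.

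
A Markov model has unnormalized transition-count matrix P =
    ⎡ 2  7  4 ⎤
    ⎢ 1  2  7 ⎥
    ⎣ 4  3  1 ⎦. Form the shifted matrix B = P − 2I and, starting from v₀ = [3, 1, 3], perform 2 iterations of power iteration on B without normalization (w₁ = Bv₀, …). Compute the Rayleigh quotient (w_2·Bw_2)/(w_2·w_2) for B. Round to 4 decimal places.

B = P − 2I has rows (0, 7, 4); (1, 0, 7); (4, 3, -1)
w1 = Bv₀ = (19, 24, 12)
w2 = Bw1 = (216, 103, 136)
Bw2 = (1265, 1168, 1037)
w2·Bw2 = 534576; w2·w2 = 75761; μ ≈ 534576/75761 = 7.0561

μ ≈ 7.0561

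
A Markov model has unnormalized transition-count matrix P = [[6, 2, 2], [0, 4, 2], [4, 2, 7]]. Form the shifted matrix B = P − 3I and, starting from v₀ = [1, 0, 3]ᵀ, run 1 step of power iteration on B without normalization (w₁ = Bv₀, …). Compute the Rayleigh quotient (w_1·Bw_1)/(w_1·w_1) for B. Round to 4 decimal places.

μ ≈ 7.1287

B = P − 3I has rows (3, 2, 2); (0, 1, 2); (4, 2, 4)
w1 = Bv₀ = (9, 6, 16)
Bw1 = (71, 38, 112)
w1·Bw1 = 2659; w1·w1 = 373; μ ≈ 2659/373 = 7.1287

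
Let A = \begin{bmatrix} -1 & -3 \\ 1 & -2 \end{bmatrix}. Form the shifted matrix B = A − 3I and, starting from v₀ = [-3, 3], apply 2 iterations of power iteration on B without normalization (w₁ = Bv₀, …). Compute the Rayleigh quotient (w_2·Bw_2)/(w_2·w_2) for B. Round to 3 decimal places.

B = A − 3I has rows (-4, -3); (1, -5)
w1 = Bv₀ = (3, -18)
w2 = Bw1 = (42, 93)
Bw2 = (-447, -423)
w2·Bw2 = -58113; w2·w2 = 10413; μ ≈ -58113/10413 = -5.581

-5.581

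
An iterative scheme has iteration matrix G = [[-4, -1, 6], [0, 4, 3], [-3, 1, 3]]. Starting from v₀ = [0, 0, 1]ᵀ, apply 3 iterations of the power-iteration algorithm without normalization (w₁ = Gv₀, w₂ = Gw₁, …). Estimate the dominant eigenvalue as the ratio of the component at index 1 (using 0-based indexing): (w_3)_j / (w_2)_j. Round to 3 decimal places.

w1 = Gv₀ = ((-4)·0 + (-1)·0 + 6·1; 0·0 + 4·0 + 3·1; (-3)·0 + 1·0 + 3·1) = (6, 3, 3)
w2 = Gw1 = ((-4)·6 + (-1)·3 + 6·3; 0·6 + 4·3 + 3·3; (-3)·6 + 1·3 + 3·3) = (-9, 21, -6)
w3 = Gw2 = (-21, 66, 30)
Ratio at component: 66 / 21 = 3.143

3.143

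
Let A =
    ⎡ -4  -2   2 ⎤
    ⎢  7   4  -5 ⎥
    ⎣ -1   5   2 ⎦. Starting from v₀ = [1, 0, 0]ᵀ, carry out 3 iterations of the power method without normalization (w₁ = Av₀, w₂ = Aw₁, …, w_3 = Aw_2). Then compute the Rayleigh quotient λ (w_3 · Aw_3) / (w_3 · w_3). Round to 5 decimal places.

w1 = Av₀ = (-4, 7, -1)
w2 = Aw1 = (0, 5, 37)
w3 = Aw2 = (64, -165, 99)
Aw3 = (272, -707, -691)
w3·Aw3 = 64·272 + (-165)·(-707) + 99·(-691) = 65654; w3·w3 = 64·64 + (-165)·(-165) + 99·99 = 41122
λ ≈ 65654/41122 = 1.59657

1.59657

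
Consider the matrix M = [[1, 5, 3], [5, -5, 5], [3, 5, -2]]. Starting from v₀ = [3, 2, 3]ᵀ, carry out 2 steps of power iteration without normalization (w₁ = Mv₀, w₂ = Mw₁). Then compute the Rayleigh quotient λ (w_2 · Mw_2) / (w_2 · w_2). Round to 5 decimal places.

w1 = Mv₀ = (1·3 + 5·2 + 3·3; 5·3 + (-5)·2 + 5·3; 3·3 + 5·2 + (-2)·3) = (22, 20, 13)
w2 = Mw1 = (1·22 + 5·20 + 3·13; 5·22 + (-5)·20 + 5·13; 3·22 + 5·20 + (-2)·13) = (161, 75, 140)
Mw2 = (956, 1130, 578)
w2·Mw2 = 161·956 + 75·1130 + 140·578 = 319586; w2·w2 = 161·161 + 75·75 + 140·140 = 51146
λ ≈ 319586/51146 = 6.24850

λ ≈ 6.24850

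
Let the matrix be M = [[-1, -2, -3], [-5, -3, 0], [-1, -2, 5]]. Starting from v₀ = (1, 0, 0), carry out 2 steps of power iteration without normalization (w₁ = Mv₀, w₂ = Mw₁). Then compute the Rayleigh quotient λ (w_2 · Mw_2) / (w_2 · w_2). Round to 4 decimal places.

w1 = Mv₀ = ((-1)·1 + (-2)·0 + (-3)·0; (-5)·1 + (-3)·0 + 0·0; (-1)·1 + (-2)·0 + 5·0) = (-1, -5, -1)
w2 = Mw1 = ((-1)·(-1) + (-2)·(-5) + (-3)·(-1); (-5)·(-1) + (-3)·(-5) + 0·(-1); (-1)·(-1) + (-2)·(-5) + 5·(-1)) = (14, 20, 6)
Mw2 = (-72, -130, -24)
w2·Mw2 = 14·(-72) + 20·(-130) + 6·(-24) = -3752; w2·w2 = 14·14 + 20·20 + 6·6 = 632
λ ≈ -3752/632 = -5.9367

λ ≈ -5.9367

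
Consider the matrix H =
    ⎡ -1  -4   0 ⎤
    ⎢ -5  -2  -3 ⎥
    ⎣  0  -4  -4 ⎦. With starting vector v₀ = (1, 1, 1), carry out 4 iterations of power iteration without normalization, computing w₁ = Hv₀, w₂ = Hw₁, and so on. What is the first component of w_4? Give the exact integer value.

w1 = Hv₀ = ((-1)·1 + (-4)·1 + 0·1; (-5)·1 + (-2)·1 + (-3)·1; 0·1 + (-4)·1 + (-4)·1) = (-5, -10, -8)
w2 = Hw1 = ((-1)·(-5) + (-4)·(-10) + 0·(-8); (-5)·(-5) + (-2)·(-10) + (-3)·(-8); 0·(-5) + (-4)·(-10) + (-4)·(-8)) = (45, 69, 72)
w3 = Hw2 = (-321, -579, -564)
w4 = Hw3 = (2637, 4455, 4572)
The requested component of w4 is 2637.

2637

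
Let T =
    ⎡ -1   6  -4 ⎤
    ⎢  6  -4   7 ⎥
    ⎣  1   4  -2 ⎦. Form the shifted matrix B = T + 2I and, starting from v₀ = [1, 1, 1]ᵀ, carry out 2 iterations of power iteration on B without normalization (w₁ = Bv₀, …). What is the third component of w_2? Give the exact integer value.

B = T + 2I has rows (1, 6, -4); (6, -2, 7); (1, 4, 0)
w1 = Bv₀ = (1·1 + 6·1 + (-4)·1; 6·1 + (-2)·1 + 7·1; 1·1 + 4·1 + 0·1) = (3, 11, 5)
w2 = Bw1 = (1·3 + 6·11 + (-4)·5; 6·3 + (-2)·11 + 7·5; 1·3 + 4·11 + 0·5) = (49, 31, 47)
Requested component of w2: 47

47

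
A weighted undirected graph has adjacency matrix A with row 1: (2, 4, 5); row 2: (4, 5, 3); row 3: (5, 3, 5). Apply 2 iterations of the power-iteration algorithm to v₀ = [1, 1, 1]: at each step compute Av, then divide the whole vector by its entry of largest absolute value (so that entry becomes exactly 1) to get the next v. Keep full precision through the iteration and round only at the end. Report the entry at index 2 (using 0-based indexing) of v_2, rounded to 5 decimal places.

1.00000

Av0 = (11.000000, 12.000000, 13.000000); divide by 13.000000 → v1 = (0.846154, 0.923077, 1.000000)
Av1 = (10.384615, 11.000000, 12.000000); divide by 12.000000 → v2 = (0.865385, 0.916667, 1.000000)
Requested entry of v2: 156/156 = 1.00000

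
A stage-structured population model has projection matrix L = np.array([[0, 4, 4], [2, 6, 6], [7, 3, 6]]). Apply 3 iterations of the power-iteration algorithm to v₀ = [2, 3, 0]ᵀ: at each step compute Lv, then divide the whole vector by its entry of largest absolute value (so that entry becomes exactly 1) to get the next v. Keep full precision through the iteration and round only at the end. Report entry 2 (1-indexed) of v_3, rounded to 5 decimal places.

0.99535

Lv0 = (12.000000, 22.000000, 23.000000); divide by 23.000000 → v1 = (0.521739, 0.956522, 1.000000)
Lv1 = (7.826087, 12.782609, 12.521739); divide by 12.782609 → v2 = (0.612245, 1.000000, 0.979592)
Lv2 = (7.918367, 13.102041, 13.163265); divide by 13.163265 → v3 = (0.601550, 0.995349, 1.000000)
Requested entry of v3: 3852/3870 = 0.99535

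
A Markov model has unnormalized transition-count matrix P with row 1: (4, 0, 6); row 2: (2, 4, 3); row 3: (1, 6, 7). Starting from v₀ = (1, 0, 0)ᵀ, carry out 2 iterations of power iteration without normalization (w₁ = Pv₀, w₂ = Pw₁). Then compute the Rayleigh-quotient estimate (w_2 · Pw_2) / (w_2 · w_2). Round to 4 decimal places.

w1 = Pv₀ = (4·1 + 0·0 + 6·0; 2·1 + 4·0 + 3·0; 1·1 + 6·0 + 7·0) = (4, 2, 1)
w2 = Pw1 = (4·4 + 0·2 + 6·1; 2·4 + 4·2 + 3·1; 1·4 + 6·2 + 7·1) = (22, 19, 23)
Pw2 = (226, 189, 297)
w2·Pw2 = 22·226 + 19·189 + 23·297 = 15394; w2·w2 = 22·22 + 19·19 + 23·23 = 1374
λ ≈ 15394/1374 = 11.2038

11.2038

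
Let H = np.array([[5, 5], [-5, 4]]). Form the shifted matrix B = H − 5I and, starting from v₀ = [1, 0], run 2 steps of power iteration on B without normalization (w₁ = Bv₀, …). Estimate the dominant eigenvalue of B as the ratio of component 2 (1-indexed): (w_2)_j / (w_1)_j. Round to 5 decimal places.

B = H − 5I has rows (0, 5); (-5, -1)
w1 = Bv₀ = (0·1 + 5·0; (-5)·1 + (-1)·0) = (0, -5)
w2 = Bw1 = (0·0 + 5·(-5); (-5)·0 + (-1)·(-5)) = (-25, 5)
Ratio: 5/-5 = -1.00000

-1.00000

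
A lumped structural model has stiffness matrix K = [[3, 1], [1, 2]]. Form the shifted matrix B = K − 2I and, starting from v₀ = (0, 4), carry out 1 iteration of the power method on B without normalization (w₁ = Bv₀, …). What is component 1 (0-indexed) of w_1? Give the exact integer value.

0

B = K − 2I has rows (1, 1); (1, 0)
w1 = Bv₀ = (1·0 + 1·4; 1·0 + 0·4) = (4, 0)
Requested component of w1: 0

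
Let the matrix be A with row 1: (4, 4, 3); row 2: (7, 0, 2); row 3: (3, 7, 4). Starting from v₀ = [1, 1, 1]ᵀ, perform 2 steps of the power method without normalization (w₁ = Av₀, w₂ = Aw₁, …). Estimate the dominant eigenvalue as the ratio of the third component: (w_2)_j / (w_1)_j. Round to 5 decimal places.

λ ≈ 10.85714

w1 = Av₀ = (4·1 + 4·1 + 3·1; 7·1 + 0·1 + 2·1; 3·1 + 7·1 + 4·1) = (11, 9, 14)
w2 = Aw1 = (4·11 + 4·9 + 3·14; 7·11 + 0·9 + 2·14; 3·11 + 7·9 + 4·14) = (122, 105, 152)
Ratio at component: 152 / 14 = 10.85714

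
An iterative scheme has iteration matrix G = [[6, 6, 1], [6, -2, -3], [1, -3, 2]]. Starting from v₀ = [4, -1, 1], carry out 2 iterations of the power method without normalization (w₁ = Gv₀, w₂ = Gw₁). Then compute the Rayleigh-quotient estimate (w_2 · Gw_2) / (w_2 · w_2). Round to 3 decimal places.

w1 = Gv₀ = (6·4 + 6·(-1) + 1·1; 6·4 + (-2)·(-1) + (-3)·1; 1·4 + (-3)·(-1) + 2·1) = (19, 23, 9)
w2 = Gw1 = (6·19 + 6·23 + 1·9; 6·19 + (-2)·23 + (-3)·9; 1·19 + (-3)·23 + 2·9) = (261, 41, -32)
Gw2 = (1780, 1580, 74)
w2·Gw2 = 261·1780 + 41·1580 + (-32)·74 = 526992; w2·w2 = 261·261 + 41·41 + (-32)·(-32) = 70826
λ ≈ 526992/70826 = 7.441

7.441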